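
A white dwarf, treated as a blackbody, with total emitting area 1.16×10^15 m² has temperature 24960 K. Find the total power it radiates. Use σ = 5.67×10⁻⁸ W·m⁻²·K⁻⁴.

P = σAT⁴ = 5.67×10⁻⁸ × 1.16×10^15 × (24960)⁴ = 5.67×10⁻⁸ × 1.16×10^15 × 3.88×10^17.
P = 2.55×10^25 W.

P ≈ 2.55×10^25 W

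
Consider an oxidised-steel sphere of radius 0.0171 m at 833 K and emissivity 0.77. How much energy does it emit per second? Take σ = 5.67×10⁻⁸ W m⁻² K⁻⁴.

A = 4πr² = 4π × (0.0171)² = 3.67×10^-3 m².
P = εσAT⁴ = 0.77 × 5.67×10⁻⁸ × 3.67×10^-3 × (833)⁴ = 0.77 × 5.67×10⁻⁸ × 3.67×10^-3 × 4.81×10^11.
P = 77.2 W.

P ≈ 77.2 W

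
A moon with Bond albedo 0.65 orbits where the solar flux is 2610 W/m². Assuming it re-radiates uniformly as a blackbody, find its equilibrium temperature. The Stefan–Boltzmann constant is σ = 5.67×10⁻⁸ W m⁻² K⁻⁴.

Power absorbed = (1−a)S·πR²; power emitted = 4πR²σT⁴. Equating and cancelling πR²:
T = ((1−a)S / 4σ)^(1/4) = (913 / (4 × 5.67×10⁻⁸))^(1/4) = (4.03×10^9)^(1/4).
T = 252 K.

T ≈ 252 K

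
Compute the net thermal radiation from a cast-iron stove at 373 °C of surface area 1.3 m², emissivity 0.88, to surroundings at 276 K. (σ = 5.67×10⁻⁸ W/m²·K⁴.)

Q ≈ 10900 W

Convert: 373 °C = 646 K.
Q = εσA(T⁴ − T_s⁴). T⁴ − T_s⁴ = (646)⁴ − (276)⁴ = 1.74×10^11 − 5.80×10^9 = 1.68×10^11 K⁴.
Q = 0.88 × 5.67×10⁻⁸ × 1.30 × 1.68×10^11 = 10900 W.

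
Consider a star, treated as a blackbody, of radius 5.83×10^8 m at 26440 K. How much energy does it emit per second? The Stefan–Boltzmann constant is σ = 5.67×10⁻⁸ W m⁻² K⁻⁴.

P ≈ 1.18×10^29 W

A = 4πr² = 4π × (5.83×10^8)² = 4.27×10^18 m².
P = σAT⁴ = 5.67×10⁻⁸ × 4.27×10^18 × (26440)⁴ = 5.67×10⁻⁸ × 4.27×10^18 × 4.89×10^17.
P = 1.18×10^29 W.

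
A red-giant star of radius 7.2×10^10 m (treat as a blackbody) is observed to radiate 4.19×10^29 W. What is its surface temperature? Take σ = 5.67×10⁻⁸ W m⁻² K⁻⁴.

T ≈ 3260 K

A = 4πr² = 4π × (7.2×10^10)² = 6.51×10^22 m².
From P = σAT⁴, T = (P / σA)^(1/4) = (4.19×10^29 / (5.67×10⁻⁸ × 6.51×10^22))^(1/4).
T = (1.13×10^14)^(1/4) = 3260 K.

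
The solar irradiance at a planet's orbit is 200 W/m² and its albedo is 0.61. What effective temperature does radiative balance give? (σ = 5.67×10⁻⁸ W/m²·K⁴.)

T ≈ 136 K

Power absorbed = (1−a)S·πR²; power emitted = 4πR²σT⁴. Equating and cancelling πR²:
T = ((1−a)S / 4σ)^(1/4) = (78.0 / (4 × 5.67×10⁻⁸))^(1/4) = (3.44×10^8)^(1/4).
T = 136 K.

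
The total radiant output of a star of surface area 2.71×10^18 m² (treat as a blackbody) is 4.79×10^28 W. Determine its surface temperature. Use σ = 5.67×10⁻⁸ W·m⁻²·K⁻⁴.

From P = σAT⁴, T = (P / σA)^(1/4) = (4.79×10^28 / (5.67×10⁻⁸ × 2.71×10^18))^(1/4).
T = (3.12×10^17)^(1/4) = 23600 K.

T ≈ 23600 K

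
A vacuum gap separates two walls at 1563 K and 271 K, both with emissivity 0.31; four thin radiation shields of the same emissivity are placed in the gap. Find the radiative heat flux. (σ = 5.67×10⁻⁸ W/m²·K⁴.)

q ≈ 12400 W/m²

Each of the 5 gaps contributes resistance (2/ε − 1) = 2/0.31 − 1 = 5.452; total = 27.26.
q = σ(T₁⁴ − T₂⁴) / 27.26 = 5.67×10⁻⁸ × 5.96×10^12 / 27.26 = 12400 W/m².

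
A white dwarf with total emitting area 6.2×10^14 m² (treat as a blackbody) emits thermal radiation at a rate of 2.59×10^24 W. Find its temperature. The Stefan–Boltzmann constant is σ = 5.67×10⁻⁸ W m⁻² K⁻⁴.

T ≈ 16500 K

From P = σAT⁴, T = (P / σA)^(1/4) = (2.59×10^24 / (5.67×10⁻⁸ × 6.20×10^14))^(1/4).
T = (7.37×10^16)^(1/4) = 16500 K.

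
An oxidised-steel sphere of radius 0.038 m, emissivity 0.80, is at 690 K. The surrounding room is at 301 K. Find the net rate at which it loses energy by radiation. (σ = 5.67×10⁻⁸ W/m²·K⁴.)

Q ≈ 180 W

A = 4πr² = 4π × (0.038)² = 0.0181 m².
Q = εσA(T⁴ − T_s⁴). T⁴ − T_s⁴ = (690)⁴ − (301)⁴ = 2.27×10^11 − 8.21×10^9 = 2.18×10^11 K⁴.
Q = 0.80 × 5.67×10⁻⁸ × 0.0181 × 2.18×10^11 = 180 W.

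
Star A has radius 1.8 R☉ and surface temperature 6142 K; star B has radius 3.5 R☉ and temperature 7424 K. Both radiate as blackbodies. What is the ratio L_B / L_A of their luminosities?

L = 4πR²σT⁴ ∝ R²T⁴, so L_B/L_A = (3.5/1.8)² × (7424/6142)⁴ = 3.78 × 2.13 = 8.07.

L_B/L_A ≈ 8.07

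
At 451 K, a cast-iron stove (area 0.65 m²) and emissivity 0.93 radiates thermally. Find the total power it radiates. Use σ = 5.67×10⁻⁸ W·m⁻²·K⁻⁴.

P ≈ 1420 W

P = εσAT⁴ = 0.93 × 5.67×10⁻⁸ × 0.650 × (451)⁴ = 0.93 × 5.67×10⁻⁸ × 0.650 × 4.14×10^10.
P = 1420 W.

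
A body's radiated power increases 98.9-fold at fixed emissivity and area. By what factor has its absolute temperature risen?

factor ≈ 3.15

P ∝ T⁴ ⇒ T ∝ P^(1/4), so T scales by (98.9)^(1/4) = 3.15.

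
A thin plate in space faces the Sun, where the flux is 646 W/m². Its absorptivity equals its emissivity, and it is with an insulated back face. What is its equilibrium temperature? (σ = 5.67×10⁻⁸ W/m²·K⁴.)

Absorbed flux αS = emitted flux εσT⁴ (one radiating face); with α = ε, T = (S/σ)^(1/4).
T = (646 / 5.67×10⁻⁸)^(1/4) = (1.14×10^10)^(1/4).
T = 327 K.

T ≈ 327 K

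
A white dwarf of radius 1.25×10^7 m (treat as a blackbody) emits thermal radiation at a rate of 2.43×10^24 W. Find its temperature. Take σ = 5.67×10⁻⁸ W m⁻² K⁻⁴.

A = 4πr² = 4π × (1.25×10^7)² = 1.96×10^15 m².
From P = σAT⁴, T = (P / σA)^(1/4) = (2.43×10^24 / (5.67×10⁻⁸ × 1.96×10^15))^(1/4).
T = (2.18×10^16)^(1/4) = 12200 K.

T ≈ 12200 K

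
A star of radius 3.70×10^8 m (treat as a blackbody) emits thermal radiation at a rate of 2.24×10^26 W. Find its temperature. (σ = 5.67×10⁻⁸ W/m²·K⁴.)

A = 4πr² = 4π × (3.70×10^8)² = 1.72×10^18 m².
From P = σAT⁴, T = (P / σA)^(1/4) = (2.24×10^26 / (5.67×10⁻⁸ × 1.72×10^18))^(1/4).
T = (2.30×10^15)^(1/4) = 6920 K.

T ≈ 6920 K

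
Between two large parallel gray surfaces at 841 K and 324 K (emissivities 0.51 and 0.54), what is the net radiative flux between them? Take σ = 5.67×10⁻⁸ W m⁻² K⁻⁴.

q ≈ 9860 W/m²

For two large parallel gray plates, q = σ(T₁⁴ − T₂⁴) / (1/ε₁ + 1/ε₂ − 1).
1/ε₁ + 1/ε₂ − 1 = 1/0.51 + 1/0.54 − 1 = 2.813.
T₁⁴ − T₂⁴ = 5.00×10^11 − 1.10×10^10 = 4.89×10^11 K⁴.
q = 5.67×10⁻⁸ × 4.89×10^11 / 2.813 = 9860 W/m².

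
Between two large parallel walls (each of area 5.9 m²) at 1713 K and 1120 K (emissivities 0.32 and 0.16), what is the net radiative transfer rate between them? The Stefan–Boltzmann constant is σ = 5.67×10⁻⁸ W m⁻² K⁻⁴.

For two large parallel gray plates, q = σ(T₁⁴ − T₂⁴) / (1/ε₁ + 1/ε₂ − 1).
1/ε₁ + 1/ε₂ − 1 = 1/0.32 + 1/0.16 − 1 = 8.375.
T₁⁴ − T₂⁴ = 8.61×10^12 − 1.57×10^12 = 7.04×10^12 K⁴.
q = 5.67×10⁻⁸ × 7.04×10^12 / 8.375 = 47600 W/m².
Q = q·A = 47600 × 5.9 = 2.81×10^5 W.

Q ≈ 2.81×10^5 W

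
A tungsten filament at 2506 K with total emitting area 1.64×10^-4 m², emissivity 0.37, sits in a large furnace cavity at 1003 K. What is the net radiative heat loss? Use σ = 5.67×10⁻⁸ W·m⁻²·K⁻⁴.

Q = εσA(T⁴ − T_s⁴). T⁴ − T_s⁴ = (2506)⁴ − (1003)⁴ = 3.94×10^13 − 1.01×10^12 = 3.84×10^13 K⁴.
Q = 0.37 × 5.67×10⁻⁸ × 1.64×10^-4 × 3.84×10^13 = 132 W.

Q ≈ 132 W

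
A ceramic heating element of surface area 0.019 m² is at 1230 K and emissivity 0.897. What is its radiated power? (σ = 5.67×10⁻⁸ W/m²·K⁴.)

P ≈ 2210 W

P = εσAT⁴ = 0.897 × 5.67×10⁻⁸ × 0.0190 × (1230)⁴ = 0.897 × 5.67×10⁻⁸ × 0.0190 × 2.29×10^12.
P = 2210 W.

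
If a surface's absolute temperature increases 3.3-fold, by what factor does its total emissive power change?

factor ≈ 119

P ∝ T⁴, so the power scales as (3.3)⁴ = 119.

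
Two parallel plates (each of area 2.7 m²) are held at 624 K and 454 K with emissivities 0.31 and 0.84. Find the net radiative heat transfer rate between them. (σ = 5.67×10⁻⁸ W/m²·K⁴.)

For two large parallel gray plates, q = σ(T₁⁴ − T₂⁴) / (1/ε₁ + 1/ε₂ − 1).
1/ε₁ + 1/ε₂ − 1 = 1/0.31 + 1/0.84 − 1 = 3.416.
T₁⁴ − T₂⁴ = 1.52×10^11 − 4.25×10^10 = 1.09×10^11 K⁴.
q = 5.67×10⁻⁸ × 1.09×10^11 / 3.416 = 1810 W/m².
Q = q·A = 1810 × 2.7 = 4890 W.

Q ≈ 4890 W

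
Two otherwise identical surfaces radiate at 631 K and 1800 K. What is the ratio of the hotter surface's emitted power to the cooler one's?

P ∝ T⁴, so the ratio is (1800/631)⁴ = (2.853)⁴ = 66.2.

ratio ≈ 66.2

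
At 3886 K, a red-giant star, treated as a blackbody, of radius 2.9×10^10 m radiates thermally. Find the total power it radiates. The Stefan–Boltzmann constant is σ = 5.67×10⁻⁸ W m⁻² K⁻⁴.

P ≈ 1.37×10^29 W

A = 4πr² = 4π × (2.9×10^10)² = 1.06×10^22 m².
P = σAT⁴ = 5.67×10⁻⁸ × 1.06×10^22 × (3886)⁴ = 5.67×10⁻⁸ × 1.06×10^22 × 2.28×10^14.
P = 1.37×10^29 W.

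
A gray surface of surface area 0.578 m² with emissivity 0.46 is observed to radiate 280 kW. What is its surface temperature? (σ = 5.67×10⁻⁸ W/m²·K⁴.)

From P = εσAT⁴, T = (P / εσA)^(1/4) = (2.80×10^5 / (0.46 × 5.67×10⁻⁸ × 0.578))^(1/4).
T = (1.86×10^13)^(1/4) = 2080 K.

T ≈ 2080 K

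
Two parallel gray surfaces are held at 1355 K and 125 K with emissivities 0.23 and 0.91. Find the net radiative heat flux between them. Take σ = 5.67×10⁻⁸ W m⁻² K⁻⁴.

For two large parallel gray plates, q = σ(T₁⁴ − T₂⁴) / (1/ε₁ + 1/ε₂ − 1).
1/ε₁ + 1/ε₂ − 1 = 1/0.23 + 1/0.91 − 1 = 4.447.
T₁⁴ − T₂⁴ = 3.37×10^12 − 2.44×10^8 = 3.37×10^12 K⁴.
q = 5.67×10⁻⁸ × 3.37×10^12 / 4.447 = 43000 W/m².

q ≈ 43000 W/m²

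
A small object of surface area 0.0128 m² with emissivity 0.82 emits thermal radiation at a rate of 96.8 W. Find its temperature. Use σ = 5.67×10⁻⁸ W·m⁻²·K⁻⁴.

T ≈ 635 K

From P = εσAT⁴, T = (P / εσA)^(1/4) = (96.8 / (0.82 × 5.67×10⁻⁸ × 0.0128))^(1/4).
T = (1.63×10^11)^(1/4) = 635 K.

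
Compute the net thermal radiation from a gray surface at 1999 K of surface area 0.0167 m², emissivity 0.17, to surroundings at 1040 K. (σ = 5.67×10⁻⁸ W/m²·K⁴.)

Q ≈ 2380 W

Q = εσA(T⁴ − T_s⁴). T⁴ − T_s⁴ = (1999)⁴ − (1040)⁴ = 1.60×10^13 − 1.17×10^12 = 1.48×10^13 K⁴.
Q = 0.17 × 5.67×10⁻⁸ × 0.0167 × 1.48×10^13 = 2380 W.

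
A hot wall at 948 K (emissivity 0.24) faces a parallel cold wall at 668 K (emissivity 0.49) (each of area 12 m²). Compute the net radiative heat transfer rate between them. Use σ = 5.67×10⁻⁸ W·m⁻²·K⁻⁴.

Q ≈ 79500 W

For two large parallel gray plates, q = σ(T₁⁴ − T₂⁴) / (1/ε₁ + 1/ε₂ − 1).
1/ε₁ + 1/ε₂ − 1 = 1/0.24 + 1/0.49 − 1 = 5.207.
T₁⁴ − T₂⁴ = 8.08×10^11 − 1.99×10^11 = 6.09×10^11 K⁴.
q = 5.67×10⁻⁸ × 6.09×10^11 / 5.207 = 6630 W/m².
Q = q·A = 6630 × 12 = 79500 W.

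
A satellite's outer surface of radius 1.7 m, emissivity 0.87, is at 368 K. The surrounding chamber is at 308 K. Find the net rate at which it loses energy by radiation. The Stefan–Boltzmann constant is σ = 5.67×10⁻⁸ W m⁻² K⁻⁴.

Q ≈ 16700 W

A = 4πr² = 4π × (1.7)² = 36.3 m².
Q = εσA(T⁴ − T_s⁴). T⁴ − T_s⁴ = (368)⁴ − (308)⁴ = 1.83×10^10 − 9.00×10^9 = 9.34×10^9 K⁴.
Q = 0.87 × 5.67×10⁻⁸ × 36.3 × 9.34×10^9 = 16700 W.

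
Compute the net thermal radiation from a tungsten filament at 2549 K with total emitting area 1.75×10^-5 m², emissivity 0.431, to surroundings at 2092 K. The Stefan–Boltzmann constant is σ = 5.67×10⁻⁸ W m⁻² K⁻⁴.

Q ≈ 9.86 W

Q = εσA(T⁴ − T_s⁴). T⁴ − T_s⁴ = (2549)⁴ − (2092)⁴ = 4.22×10^13 − 1.92×10^13 = 2.31×10^13 K⁴.
Q = 0.431 × 5.67×10⁻⁸ × 1.75×10^-5 × 2.31×10^13 = 9.86 W.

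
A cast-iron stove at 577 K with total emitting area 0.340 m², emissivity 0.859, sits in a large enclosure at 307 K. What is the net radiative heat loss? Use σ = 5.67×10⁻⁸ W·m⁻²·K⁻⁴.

Q ≈ 1690 W

Q = εσA(T⁴ − T_s⁴). T⁴ − T_s⁴ = (577)⁴ − (307)⁴ = 1.11×10^11 − 8.88×10^9 = 1.02×10^11 K⁴.
Q = 0.859 × 5.67×10⁻⁸ × 0.340 × 1.02×10^11 = 1690 W.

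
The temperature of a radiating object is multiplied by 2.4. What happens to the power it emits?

factor ≈ 33.2

P ∝ T⁴, so the power scales as (2.4)⁴ = 33.2.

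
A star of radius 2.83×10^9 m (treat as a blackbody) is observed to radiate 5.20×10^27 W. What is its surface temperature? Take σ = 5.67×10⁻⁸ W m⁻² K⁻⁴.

A = 4πr² = 4π × (2.83×10^9)² = 1.01×10^20 m².
From P = σAT⁴, T = (P / σA)^(1/4) = (5.20×10^27 / (5.67×10⁻⁸ × 1.01×10^20))^(1/4).
T = (9.11×10^14)^(1/4) = 5490 K.

T ≈ 5490 K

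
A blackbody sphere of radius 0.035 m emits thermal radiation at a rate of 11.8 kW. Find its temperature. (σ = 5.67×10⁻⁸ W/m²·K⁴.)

A = 4πr² = 4π × (0.035)² = 0.0154 m².
From P = σAT⁴, T = (P / σA)^(1/4) = (11800 / (5.67×10⁻⁸ × 0.0154))^(1/4).
T = (1.35×10^13)^(1/4) = 1920 K.

T ≈ 1920 K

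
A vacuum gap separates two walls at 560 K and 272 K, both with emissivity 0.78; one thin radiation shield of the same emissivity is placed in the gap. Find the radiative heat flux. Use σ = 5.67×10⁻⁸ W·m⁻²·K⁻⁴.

Each of the 2 gaps contributes resistance (2/ε − 1) = 2/0.78 − 1 = 1.564; total = 3.128.
q = σ(T₁⁴ − T₂⁴) / 3.128 = 5.67×10⁻⁸ × 9.29×10^10 / 3.128 = 1680 W/m².

q ≈ 1680 W/m²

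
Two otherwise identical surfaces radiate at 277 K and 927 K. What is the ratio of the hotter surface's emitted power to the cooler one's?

ratio ≈ 125

P ∝ T⁴, so the ratio is (927/277)⁴ = (3.347)⁴ = 125.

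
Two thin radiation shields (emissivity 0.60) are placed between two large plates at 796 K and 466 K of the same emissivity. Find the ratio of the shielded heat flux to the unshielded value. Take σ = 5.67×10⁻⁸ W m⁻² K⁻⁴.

With N identical shields there are N+1 = 3 gaps in series, each with the same radiative resistance, so the flux falls to 1/(N+1) of its unshielded value.

ratio ≈ 0.333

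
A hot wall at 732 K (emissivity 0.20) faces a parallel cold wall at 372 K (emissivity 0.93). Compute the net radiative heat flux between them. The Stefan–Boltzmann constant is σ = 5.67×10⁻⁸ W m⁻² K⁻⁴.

For two large parallel gray plates, q = σ(T₁⁴ − T₂⁴) / (1/ε₁ + 1/ε₂ − 1).
1/ε₁ + 1/ε₂ − 1 = 1/0.20 + 1/0.93 − 1 = 5.075.
T₁⁴ − T₂⁴ = 2.87×10^11 − 1.92×10^10 = 2.68×10^11 K⁴.
q = 5.67×10⁻⁸ × 2.68×10^11 / 5.075 = 2990 W/m².

q ≈ 2990 W/m²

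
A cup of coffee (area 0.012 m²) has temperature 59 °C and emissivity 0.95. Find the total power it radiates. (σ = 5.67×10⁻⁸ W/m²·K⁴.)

P ≈ 7.85 W

59 °C = 332 K.
P = εσAT⁴ = 0.95 × 5.67×10⁻⁸ × 0.0120 × (332)⁴ = 0.95 × 5.67×10⁻⁸ × 0.0120 × 1.21×10^10.
P = 7.85 W.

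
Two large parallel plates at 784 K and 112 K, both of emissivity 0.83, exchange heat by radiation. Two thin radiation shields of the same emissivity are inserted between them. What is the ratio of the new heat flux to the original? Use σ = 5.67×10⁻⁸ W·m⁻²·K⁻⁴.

ratio ≈ 0.333

With N identical shields there are N+1 = 3 gaps in series, each with the same radiative resistance, so the flux falls to 1/(N+1) of its unshielded value.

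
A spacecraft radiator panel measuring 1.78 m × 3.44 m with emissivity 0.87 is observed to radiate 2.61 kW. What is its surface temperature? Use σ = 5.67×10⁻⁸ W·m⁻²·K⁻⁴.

T ≈ 305 K

A = 1.78 × 3.44 = 6.12 m².
From P = εσAT⁴, T = (P / εσA)^(1/4) = (2610 / (0.87 × 5.67×10⁻⁸ × 6.12))^(1/4).
T = (8.64×10^9)^(1/4) = 305 K.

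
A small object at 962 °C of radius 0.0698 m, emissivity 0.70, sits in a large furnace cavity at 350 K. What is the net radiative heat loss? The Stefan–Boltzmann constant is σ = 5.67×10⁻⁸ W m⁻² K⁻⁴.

A = 4πr² = 4π × (0.0698)² = 0.0612 m².
Convert: 962 °C = 1235 K.
Q = εσA(T⁴ − T_s⁴). T⁴ − T_s⁴ = (1235)⁴ − (350)⁴ = 2.33×10^12 − 1.50×10^10 = 2.31×10^12 K⁴.
Q = 0.70 × 5.67×10⁻⁸ × 0.0612 × 2.31×10^12 = 5620 W.

Q ≈ 5620 W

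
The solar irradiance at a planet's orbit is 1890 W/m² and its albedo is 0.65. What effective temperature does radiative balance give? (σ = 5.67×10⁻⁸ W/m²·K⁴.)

T ≈ 232 K

Power absorbed = (1−a)S·πR²; power emitted = 4πR²σT⁴. Equating and cancelling πR²:
T = ((1−a)S / 4σ)^(1/4) = (662 / (4 × 5.67×10⁻⁸))^(1/4) = (2.92×10^9)^(1/4).
T = 232 K.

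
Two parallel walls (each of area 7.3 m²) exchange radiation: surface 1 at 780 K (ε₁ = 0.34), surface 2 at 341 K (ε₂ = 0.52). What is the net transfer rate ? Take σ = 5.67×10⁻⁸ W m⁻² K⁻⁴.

Q ≈ 38200 W

For two large parallel gray plates, q = σ(T₁⁴ − T₂⁴) / (1/ε₁ + 1/ε₂ − 1).
1/ε₁ + 1/ε₂ − 1 = 1/0.34 + 1/0.52 − 1 = 3.864.
T₁⁴ − T₂⁴ = 3.70×10^11 − 1.35×10^10 = 3.57×10^11 K⁴.
q = 5.67×10⁻⁸ × 3.57×10^11 / 3.864 = 5230 W/m².
Q = q·A = 5230 × 7.3 = 38200 W.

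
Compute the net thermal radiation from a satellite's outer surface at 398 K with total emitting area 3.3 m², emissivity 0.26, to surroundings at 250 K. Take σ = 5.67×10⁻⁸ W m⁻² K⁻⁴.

Q ≈ 1030 W

Q = εσA(T⁴ − T_s⁴). T⁴ − T_s⁴ = (398)⁴ − (250)⁴ = 2.51×10^10 − 3.91×10^9 = 2.12×10^10 K⁴.
Q = 0.26 × 5.67×10⁻⁸ × 3.30 × 2.12×10^10 = 1030 W.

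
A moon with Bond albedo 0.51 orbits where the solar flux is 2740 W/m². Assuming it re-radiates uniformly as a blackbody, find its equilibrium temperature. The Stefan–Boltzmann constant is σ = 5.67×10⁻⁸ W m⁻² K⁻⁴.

T ≈ 277 K

Power absorbed = (1−a)S·πR²; power emitted = 4πR²σT⁴. Equating and cancelling πR²:
T = ((1−a)S / 4σ)^(1/4) = (1340 / (4 × 5.67×10⁻⁸))^(1/4) = (5.92×10^9)^(1/4).
T = 277 K.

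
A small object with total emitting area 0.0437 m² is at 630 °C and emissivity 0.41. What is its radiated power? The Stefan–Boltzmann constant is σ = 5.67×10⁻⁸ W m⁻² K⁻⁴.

630 °C = 903 K.
Stefan–Boltzmann: P = εσAT⁴ = 0.41 × 5.67×10⁻⁸ × 0.0437 × (903)⁴ = 0.41 × 5.67×10⁻⁸ × 0.0437 × 6.65×10^11.
P = 675 W.

P ≈ 675 W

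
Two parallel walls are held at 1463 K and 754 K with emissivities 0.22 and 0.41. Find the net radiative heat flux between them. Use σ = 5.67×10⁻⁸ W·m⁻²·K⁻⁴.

For two large parallel gray plates, q = σ(T₁⁴ − T₂⁴) / (1/ε₁ + 1/ε₂ − 1).
1/ε₁ + 1/ε₂ − 1 = 1/0.22 + 1/0.41 − 1 = 5.984.
T₁⁴ − T₂⁴ = 4.58×10^12 − 3.23×10^11 = 4.26×10^12 K⁴.
q = 5.67×10⁻⁸ × 4.26×10^12 / 5.984 = 40300 W/m².

q ≈ 40300 W/m²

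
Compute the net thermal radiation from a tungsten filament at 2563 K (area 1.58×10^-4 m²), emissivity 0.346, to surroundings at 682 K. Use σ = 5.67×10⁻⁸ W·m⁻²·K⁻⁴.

Q = εσA(T⁴ − T_s⁴). T⁴ − T_s⁴ = (2563)⁴ − (682)⁴ = 4.32×10^13 − 2.16×10^11 = 4.29×10^13 K⁴.
Q = 0.346 × 5.67×10⁻⁸ × 1.58×10^-4 × 4.29×10^13 = 133 W.

Q ≈ 133 W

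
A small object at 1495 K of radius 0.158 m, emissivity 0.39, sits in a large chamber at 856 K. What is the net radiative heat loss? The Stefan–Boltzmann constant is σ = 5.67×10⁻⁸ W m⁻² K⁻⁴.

Q ≈ 30900 W

A = 4πr² = 4π × (0.158)² = 0.314 m².
Q = εσA(T⁴ − T_s⁴). T⁴ − T_s⁴ = (1495)⁴ − (856)⁴ = 5.00×10^12 − 5.37×10^11 = 4.46×10^12 K⁴.
Q = 0.39 × 5.67×10⁻⁸ × 0.314 × 4.46×10^12 = 30900 W.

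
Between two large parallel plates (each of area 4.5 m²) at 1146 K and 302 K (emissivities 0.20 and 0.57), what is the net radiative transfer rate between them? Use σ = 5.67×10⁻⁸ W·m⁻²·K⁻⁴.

Q ≈ 76100 W

For two large parallel gray plates, q = σ(T₁⁴ − T₂⁴) / (1/ε₁ + 1/ε₂ − 1).
1/ε₁ + 1/ε₂ − 1 = 1/0.20 + 1/0.57 − 1 = 5.754.
T₁⁴ − T₂⁴ = 1.72×10^12 − 8.32×10^9 = 1.72×10^12 K⁴.
q = 5.67×10⁻⁸ × 1.72×10^12 / 5.754 = 16900 W/m².
Q = q·A = 16900 × 4.5 = 76100 W.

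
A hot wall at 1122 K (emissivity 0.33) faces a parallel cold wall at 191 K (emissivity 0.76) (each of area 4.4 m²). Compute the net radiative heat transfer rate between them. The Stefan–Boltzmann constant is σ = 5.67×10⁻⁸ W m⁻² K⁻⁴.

Q ≈ 1.18×10^5 W

For two large parallel gray plates, q = σ(T₁⁴ − T₂⁴) / (1/ε₁ + 1/ε₂ − 1).
1/ε₁ + 1/ε₂ − 1 = 1/0.33 + 1/0.76 − 1 = 3.346.
T₁⁴ − T₂⁴ = 1.58×10^12 − 1.33×10^9 = 1.58×10^12 K⁴.
q = 5.67×10⁻⁸ × 1.58×10^12 / 3.346 = 26800 W/m².
Q = q·A = 26800 × 4.4 = 1.18×10^5 W.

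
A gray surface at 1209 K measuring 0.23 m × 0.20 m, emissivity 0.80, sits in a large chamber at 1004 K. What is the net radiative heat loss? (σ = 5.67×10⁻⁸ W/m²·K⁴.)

A = 0.23 × 0.20 = 0.0460 m².
Q = εσA(T⁴ − T_s⁴). T⁴ − T_s⁴ = (1209)⁴ − (1004)⁴ = 2.14×10^12 − 1.02×10^12 = 1.12×10^12 K⁴.
Q = 0.80 × 5.67×10⁻⁸ × 0.0460 × 1.12×10^12 = 2340 W.

Q ≈ 2340 W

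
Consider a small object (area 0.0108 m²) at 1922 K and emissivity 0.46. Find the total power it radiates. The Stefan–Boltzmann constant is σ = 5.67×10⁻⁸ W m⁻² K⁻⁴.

P ≈ 3840 W

P = εσAT⁴ = 0.46 × 5.67×10⁻⁸ × 0.0108 × (1922)⁴ = 0.46 × 5.67×10⁻⁸ × 0.0108 × 1.36×10^13.
P = 3840 W.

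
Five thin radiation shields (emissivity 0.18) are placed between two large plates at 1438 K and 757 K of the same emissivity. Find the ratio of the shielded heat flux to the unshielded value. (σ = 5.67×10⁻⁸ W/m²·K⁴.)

ratio ≈ 0.167

With N identical shields there are N+1 = 6 gaps in series, each with the same radiative resistance, so the flux falls to 1/(N+1) of its unshielded value.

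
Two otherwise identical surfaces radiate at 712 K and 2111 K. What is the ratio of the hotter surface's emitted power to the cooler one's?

P ∝ T⁴, so the ratio is (2111/712)⁴ = (2.965)⁴ = 77.3.

ratio ≈ 77.3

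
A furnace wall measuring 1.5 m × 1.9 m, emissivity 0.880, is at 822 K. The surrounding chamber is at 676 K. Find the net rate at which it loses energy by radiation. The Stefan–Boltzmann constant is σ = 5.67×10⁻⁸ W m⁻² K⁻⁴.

Q ≈ 35200 W

A = 1.5 × 1.9 = 2.85 m².
Q = εσA(T⁴ − T_s⁴). T⁴ − T_s⁴ = (822)⁴ − (676)⁴ = 4.57×10^11 − 2.09×10^11 = 2.48×10^11 K⁴.
Q = 0.880 × 5.67×10⁻⁸ × 2.85 × 2.48×10^11 = 35200 W.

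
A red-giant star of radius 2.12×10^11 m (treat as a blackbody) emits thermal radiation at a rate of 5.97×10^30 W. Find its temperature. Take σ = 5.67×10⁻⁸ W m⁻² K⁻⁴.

T ≈ 3700 K

A = 4πr² = 4π × (2.12×10^11)² = 5.65×10^23 m².
From P = σAT⁴, T = (P / σA)^(1/4) = (5.97×10^30 / (5.67×10⁻⁸ × 5.65×10^23))^(1/4).
T = (1.86×10^14)^(1/4) = 3700 K.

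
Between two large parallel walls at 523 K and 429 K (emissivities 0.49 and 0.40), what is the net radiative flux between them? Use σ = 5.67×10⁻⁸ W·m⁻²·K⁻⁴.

For two large parallel gray plates, q = σ(T₁⁴ − T₂⁴) / (1/ε₁ + 1/ε₂ − 1).
1/ε₁ + 1/ε₂ − 1 = 1/0.49 + 1/0.40 − 1 = 3.541.
T₁⁴ − T₂⁴ = 7.48×10^10 − 3.39×10^10 = 4.09×10^10 K⁴.
q = 5.67×10⁻⁸ × 4.09×10^10 / 3.541 = 656 W/m².

q ≈ 656 W/m²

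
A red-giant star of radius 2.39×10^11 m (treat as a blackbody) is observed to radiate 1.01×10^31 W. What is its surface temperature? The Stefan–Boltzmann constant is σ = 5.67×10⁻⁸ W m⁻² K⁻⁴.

T ≈ 3970 K

A = 4πr² = 4π × (2.39×10^11)² = 7.18×10^23 m².
From P = σAT⁴, T = (P / σA)^(1/4) = (1.01×10^31 / (5.67×10⁻⁸ × 7.18×10^23))^(1/4).
T = (2.48×10^14)^(1/4) = 3970 K.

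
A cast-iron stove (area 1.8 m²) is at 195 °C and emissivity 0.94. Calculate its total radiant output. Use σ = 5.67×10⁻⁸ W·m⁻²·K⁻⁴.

195 °C = 468 K.
P = εσAT⁴ = 0.94 × 5.67×10⁻⁸ × 1.80 × (468)⁴ = 0.94 × 5.67×10⁻⁸ × 1.80 × 4.80×10^10.
P = 4600 W.

P ≈ 4600 W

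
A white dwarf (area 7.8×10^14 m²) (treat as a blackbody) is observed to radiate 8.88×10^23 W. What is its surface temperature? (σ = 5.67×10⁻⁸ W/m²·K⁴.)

From P = σAT⁴, T = (P / σA)^(1/4) = (8.88×10^23 / (5.67×10⁻⁸ × 7.80×10^14))^(1/4).
T = (2.01×10^16)^(1/4) = 11900 K.

T ≈ 11900 K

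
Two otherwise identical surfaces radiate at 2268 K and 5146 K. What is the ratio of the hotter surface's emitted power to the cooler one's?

ratio ≈ 26.5

P ∝ T⁴, so the ratio is (5146/2268)⁴ = (2.269)⁴ = 26.5.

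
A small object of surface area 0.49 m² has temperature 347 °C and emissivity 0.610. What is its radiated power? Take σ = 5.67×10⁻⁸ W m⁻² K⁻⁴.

P ≈ 2500 W

347 °C = 620 K.
P = εσAT⁴ = 0.610 × 5.67×10⁻⁸ × 0.490 × (620)⁴ = 0.610 × 5.67×10⁻⁸ × 0.490 × 1.48×10^11.
P = 2500 W.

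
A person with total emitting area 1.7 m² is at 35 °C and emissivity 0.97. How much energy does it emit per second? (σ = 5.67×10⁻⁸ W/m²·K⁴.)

P ≈ 841 W

35 °C = 308 K.
Stefan–Boltzmann: P = εσAT⁴ = 0.97 × 5.67×10⁻⁸ × 1.70 × (308)⁴ = 0.97 × 5.67×10⁻⁸ × 1.70 × 9.00×10^9.
P = 841 W.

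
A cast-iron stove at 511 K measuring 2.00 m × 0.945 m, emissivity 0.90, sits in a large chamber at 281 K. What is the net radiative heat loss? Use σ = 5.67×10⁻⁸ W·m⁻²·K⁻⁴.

A = 2.00 × 0.945 = 1.89 m².
Q = εσA(T⁴ − T_s⁴). T⁴ − T_s⁴ = (511)⁴ − (281)⁴ = 6.82×10^10 − 6.23×10^9 = 6.19×10^10 K⁴.
Q = 0.90 × 5.67×10⁻⁸ × 1.89 × 6.19×10^10 = 5970 W.

Q ≈ 5970 W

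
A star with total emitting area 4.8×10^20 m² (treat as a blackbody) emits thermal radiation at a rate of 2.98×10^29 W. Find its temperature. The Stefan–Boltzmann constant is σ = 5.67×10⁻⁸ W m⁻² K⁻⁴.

T ≈ 10200 K

From P = σAT⁴, T = (P / σA)^(1/4) = (2.98×10^29 / (5.67×10⁻⁸ × 4.80×10^20))^(1/4).
T = (1.09×10^16)^(1/4) = 10200 K.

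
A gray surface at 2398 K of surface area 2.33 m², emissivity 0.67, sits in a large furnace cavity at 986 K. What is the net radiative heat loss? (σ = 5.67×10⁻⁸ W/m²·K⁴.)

Q ≈ 2.84×10^6 W

Q = εσA(T⁴ − T_s⁴). T⁴ − T_s⁴ = (2398)⁴ − (986)⁴ = 3.31×10^13 − 9.45×10^11 = 3.21×10^13 K⁴.
Q = 0.67 × 5.67×10⁻⁸ × 2.33 × 3.21×10^13 = 2.84×10^6 W.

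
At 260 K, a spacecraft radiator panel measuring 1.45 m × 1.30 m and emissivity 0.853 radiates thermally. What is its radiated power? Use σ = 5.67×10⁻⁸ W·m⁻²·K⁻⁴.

A = 1.45 × 1.30 = 1.89 m².
P = εσAT⁴ = 0.853 × 5.67×10⁻⁸ × 1.89 × (260)⁴ = 0.853 × 5.67×10⁻⁸ × 1.89 × 4.57×10^9.
P = 417 W.

P ≈ 417 W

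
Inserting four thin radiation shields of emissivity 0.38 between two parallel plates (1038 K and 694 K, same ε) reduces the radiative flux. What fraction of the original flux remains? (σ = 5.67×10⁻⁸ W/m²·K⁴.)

With N identical shields there are N+1 = 5 gaps in series, each with the same radiative resistance, so the flux falls to 1/(N+1) of its unshielded value.

ratio ≈ 0.200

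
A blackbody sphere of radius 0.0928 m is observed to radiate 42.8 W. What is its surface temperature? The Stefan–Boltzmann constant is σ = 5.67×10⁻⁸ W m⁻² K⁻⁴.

A = 4πr² = 4π × (0.0928)² = 0.108 m².
From P = σAT⁴, T = (P / σA)^(1/4) = (42.8 / (5.67×10⁻⁸ × 0.108))^(1/4).
T = (6.98×10^9)^(1/4) = 289 K.

T ≈ 289 K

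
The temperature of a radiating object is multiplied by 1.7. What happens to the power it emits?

factor ≈ 8.35

P ∝ T⁴, so the power scales as (1.7)⁴ = 8.35.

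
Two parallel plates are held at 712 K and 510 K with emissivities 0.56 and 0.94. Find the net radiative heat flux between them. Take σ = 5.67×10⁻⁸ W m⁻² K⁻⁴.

For two large parallel gray plates, q = σ(T₁⁴ − T₂⁴) / (1/ε₁ + 1/ε₂ − 1).
1/ε₁ + 1/ε₂ − 1 = 1/0.56 + 1/0.94 − 1 = 1.850.
T₁⁴ − T₂⁴ = 2.57×10^11 − 6.77×10^10 = 1.89×10^11 K⁴.
q = 5.67×10⁻⁸ × 1.89×10^11 / 1.850 = 5800 W/m².

q ≈ 5800 W/m²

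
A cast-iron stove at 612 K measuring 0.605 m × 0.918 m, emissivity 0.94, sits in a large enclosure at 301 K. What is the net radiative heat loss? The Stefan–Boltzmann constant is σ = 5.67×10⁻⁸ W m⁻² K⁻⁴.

A = 0.605 × 0.918 = 0.555 m².
Q = εσA(T⁴ − T_s⁴). T⁴ − T_s⁴ = (612)⁴ − (301)⁴ = 1.40×10^11 − 8.21×10^9 = 1.32×10^11 K⁴.
Q = 0.94 × 5.67×10⁻⁸ × 0.555 × 1.32×10^11 = 3910 W.

Q ≈ 3910 W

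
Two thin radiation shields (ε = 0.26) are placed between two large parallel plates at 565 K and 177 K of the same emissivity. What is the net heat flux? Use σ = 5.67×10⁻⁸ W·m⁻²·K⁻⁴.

Each of the 3 gaps contributes resistance (2/ε − 1) = 2/0.26 − 1 = 6.692; total = 20.08.
q = σ(T₁⁴ − T₂⁴) / 20.08 = 5.67×10⁻⁸ × 1.01×10^11 / 20.08 = 285 W/m².

q ≈ 285 W/m²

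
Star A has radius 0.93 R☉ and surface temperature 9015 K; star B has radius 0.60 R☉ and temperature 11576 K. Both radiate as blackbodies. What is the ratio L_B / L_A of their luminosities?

L = 4πR²σT⁴ ∝ R²T⁴, so L_B/L_A = (0.60/0.93)² × (11576/9015)⁴ = 0.416 × 2.72 = 1.13.

L_B/L_A ≈ 1.13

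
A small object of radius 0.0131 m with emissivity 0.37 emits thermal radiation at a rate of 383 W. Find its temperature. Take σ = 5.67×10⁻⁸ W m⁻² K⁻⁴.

T ≈ 1710 K

A = 4πr² = 4π × (0.0131)² = 2.16×10^-3 m².
From P = εσAT⁴, T = (P / εσA)^(1/4) = (383 / (0.37 × 5.67×10⁻⁸ × 2.16×10^-3))^(1/4).
T = (8.47×10^12)^(1/4) = 1710 K.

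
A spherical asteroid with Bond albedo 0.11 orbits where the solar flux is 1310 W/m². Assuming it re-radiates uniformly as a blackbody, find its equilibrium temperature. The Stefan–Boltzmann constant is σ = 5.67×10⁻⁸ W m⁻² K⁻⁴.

T ≈ 268 K

Power absorbed = (1−a)S·πR²; power emitted = 4πR²σT⁴. Equating and cancelling πR²:
T = ((1−a)S / 4σ)^(1/4) = (1170 / (4 × 5.67×10⁻⁸))^(1/4) = (5.14×10^9)^(1/4).
T = 268 K.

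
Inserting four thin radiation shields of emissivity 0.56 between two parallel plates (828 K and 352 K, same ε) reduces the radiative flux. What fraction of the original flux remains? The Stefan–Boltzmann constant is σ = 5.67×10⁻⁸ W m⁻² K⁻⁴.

With N identical shields there are N+1 = 5 gaps in series, each with the same radiative resistance, so the flux falls to 1/(N+1) of its unshielded value.

ratio ≈ 0.200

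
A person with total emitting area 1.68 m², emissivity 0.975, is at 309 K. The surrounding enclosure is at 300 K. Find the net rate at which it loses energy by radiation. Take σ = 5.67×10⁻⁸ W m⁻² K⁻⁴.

Q = εσA(T⁴ − T_s⁴). T⁴ − T_s⁴ = (309)⁴ − (300)⁴ = 9.12×10^9 − 8.10×10^9 = 1.02×10^9 K⁴.
Q = 0.975 × 5.67×10⁻⁸ × 1.68 × 1.02×10^9 = 94.4 W.

Q ≈ 94.4 W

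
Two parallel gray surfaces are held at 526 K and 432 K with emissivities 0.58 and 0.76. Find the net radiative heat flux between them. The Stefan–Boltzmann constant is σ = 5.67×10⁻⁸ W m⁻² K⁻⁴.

q ≈ 1160 W/m²

For two large parallel gray plates, q = σ(T₁⁴ − T₂⁴) / (1/ε₁ + 1/ε₂ − 1).
1/ε₁ + 1/ε₂ − 1 = 1/0.58 + 1/0.76 − 1 = 2.040.
T₁⁴ − T₂⁴ = 7.65×10^10 − 3.48×10^10 = 4.17×10^10 K⁴.
q = 5.67×10⁻⁸ × 4.17×10^10 / 2.040 = 1160 W/m².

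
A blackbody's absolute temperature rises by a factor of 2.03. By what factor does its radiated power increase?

factor ≈ 17.0

P ∝ T⁴, so the power scales as (2.03)⁴ = 17.0.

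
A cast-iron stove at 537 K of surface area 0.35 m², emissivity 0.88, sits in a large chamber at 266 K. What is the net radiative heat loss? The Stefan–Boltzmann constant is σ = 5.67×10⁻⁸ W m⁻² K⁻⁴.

Q = εσA(T⁴ − T_s⁴). T⁴ − T_s⁴ = (537)⁴ − (266)⁴ = 8.32×10^10 − 5.01×10^9 = 7.82×10^10 K⁴.
Q = 0.88 × 5.67×10⁻⁸ × 0.350 × 7.82×10^10 = 1360 W.

Q ≈ 1360 W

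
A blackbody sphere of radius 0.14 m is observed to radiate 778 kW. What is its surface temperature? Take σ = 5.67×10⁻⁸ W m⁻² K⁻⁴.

T ≈ 2730 K

A = 4πr² = 4π × (0.14)² = 0.246 m².
From P = σAT⁴, T = (P / σA)^(1/4) = (7.78×10^5 / (5.67×10⁻⁸ × 0.246))^(1/4).
T = (5.57×10^13)^(1/4) = 2730 K.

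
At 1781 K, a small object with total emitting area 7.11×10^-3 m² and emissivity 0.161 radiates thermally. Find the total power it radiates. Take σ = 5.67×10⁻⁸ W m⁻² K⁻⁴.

P ≈ 653 W

P = εσAT⁴ = 0.161 × 5.67×10⁻⁸ × 7.11×10^-3 × (1781)⁴ = 0.161 × 5.67×10⁻⁸ × 7.11×10^-3 × 1.01×10^13.
P = 653 W.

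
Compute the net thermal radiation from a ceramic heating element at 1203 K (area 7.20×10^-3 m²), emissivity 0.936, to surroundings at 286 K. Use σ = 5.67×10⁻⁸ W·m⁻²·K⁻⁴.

Q = εσA(T⁴ − T_s⁴). T⁴ − T_s⁴ = (1203)⁴ − (286)⁴ = 2.09×10^12 − 6.69×10^9 = 2.09×10^12 K⁴.
Q = 0.936 × 5.67×10⁻⁸ × 7.20×10^-3 × 2.09×10^12 = 798 W.

Q ≈ 798 W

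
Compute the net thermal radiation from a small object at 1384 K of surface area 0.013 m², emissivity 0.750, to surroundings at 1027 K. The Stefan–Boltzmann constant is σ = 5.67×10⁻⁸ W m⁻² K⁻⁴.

Q ≈ 1410 W

Q = εσA(T⁴ − T_s⁴). T⁴ − T_s⁴ = (1384)⁴ − (1027)⁴ = 3.67×10^12 − 1.11×10^12 = 2.56×10^12 K⁴.
Q = 0.750 × 5.67×10⁻⁸ × 0.0130 × 2.56×10^12 = 1410 W.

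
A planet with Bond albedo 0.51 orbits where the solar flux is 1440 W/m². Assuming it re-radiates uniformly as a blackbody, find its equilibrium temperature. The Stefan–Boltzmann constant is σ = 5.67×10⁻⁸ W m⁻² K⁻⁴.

Power absorbed = (1−a)S·πR²; power emitted = 4πR²σT⁴. Equating and cancelling πR²:
T = ((1−a)S / 4σ)^(1/4) = (706 / (4 × 5.67×10⁻⁸))^(1/4) = (3.11×10^9)^(1/4).
T = 236 K.

T ≈ 236 K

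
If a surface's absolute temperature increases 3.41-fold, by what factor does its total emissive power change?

P ∝ T⁴, so the power scales as (3.41)⁴ = 135.

factor ≈ 135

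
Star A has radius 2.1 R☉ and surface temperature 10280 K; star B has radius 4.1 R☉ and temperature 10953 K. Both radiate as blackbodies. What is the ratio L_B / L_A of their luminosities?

L = 4πR²σT⁴ ∝ R²T⁴, so L_B/L_A = (4.1/2.1)² × (10953/10280)⁴ = 3.81 × 1.29 = 4.91.

L_B/L_A ≈ 4.91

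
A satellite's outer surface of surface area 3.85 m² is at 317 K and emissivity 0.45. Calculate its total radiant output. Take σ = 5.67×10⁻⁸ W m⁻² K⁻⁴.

Stefan–Boltzmann: P = εσAT⁴ = 0.45 × 5.67×10⁻⁸ × 3.85 × (317)⁴ = 0.45 × 5.67×10⁻⁸ × 3.85 × 1.01×10^10.
P = 992 W.

P ≈ 992 W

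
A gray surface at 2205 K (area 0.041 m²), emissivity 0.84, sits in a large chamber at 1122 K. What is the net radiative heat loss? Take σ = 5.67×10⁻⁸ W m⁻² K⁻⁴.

Q ≈ 43100 W

Q = εσA(T⁴ − T_s⁴). T⁴ − T_s⁴ = (2205)⁴ − (1122)⁴ = 2.36×10^13 − 1.58×10^12 = 2.21×10^13 K⁴.
Q = 0.84 × 5.67×10⁻⁸ × 0.0410 × 2.21×10^13 = 43100 W.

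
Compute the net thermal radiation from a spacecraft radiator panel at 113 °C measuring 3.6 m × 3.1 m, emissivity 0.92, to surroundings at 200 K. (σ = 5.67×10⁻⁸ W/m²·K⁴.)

Q ≈ 12000 W

A = 3.6 × 3.1 = 11.2 m².
Convert: 113 °C = 386 K.
Q = εσA(T⁴ − T_s⁴). T⁴ − T_s⁴ = (386)⁴ − (200)⁴ = 2.22×10^10 − 1.60×10^9 = 2.06×10^10 K⁴.
Q = 0.92 × 5.67×10⁻⁸ × 11.2 × 2.06×10^10 = 12000 W.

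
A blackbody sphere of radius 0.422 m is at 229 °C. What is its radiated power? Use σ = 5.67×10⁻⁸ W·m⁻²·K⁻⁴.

A = 4πr² = 4π × (0.422)² = 2.24 m².
229 °C = 502 K.
P = σAT⁴ = 5.67×10⁻⁸ × 2.24 × (502)⁴ = 5.67×10⁻⁸ × 2.24 × 6.35×10^10.
P = 8060 W.

P ≈ 8060 W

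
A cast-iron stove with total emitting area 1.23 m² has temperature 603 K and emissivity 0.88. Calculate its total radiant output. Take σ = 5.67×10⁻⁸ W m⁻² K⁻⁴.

Stefan–Boltzmann: P = εσAT⁴ = 0.88 × 5.67×10⁻⁸ × 1.23 × (603)⁴ = 0.88 × 5.67×10⁻⁸ × 1.23 × 1.32×10^11.
P = 8110 W.

P ≈ 8110 W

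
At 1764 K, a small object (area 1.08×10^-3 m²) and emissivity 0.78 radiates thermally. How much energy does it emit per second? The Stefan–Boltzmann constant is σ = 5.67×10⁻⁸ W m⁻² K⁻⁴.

P = εσAT⁴ = 0.78 × 5.67×10⁻⁸ × 1.08×10^-3 × (1764)⁴ = 0.78 × 5.67×10⁻⁸ × 1.08×10^-3 × 9.68×10^12.
P = 462 W.

P ≈ 462 W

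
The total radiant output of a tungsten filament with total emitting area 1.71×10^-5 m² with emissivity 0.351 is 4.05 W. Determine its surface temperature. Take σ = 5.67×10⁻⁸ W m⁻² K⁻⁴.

T ≈ 1860 K

From P = εσAT⁴, T = (P / εσA)^(1/4) = (4.05 / (0.351 × 5.67×10⁻⁸ × 1.71×10^-5))^(1/4).
T = (1.19×10^13)^(1/4) = 1860 K.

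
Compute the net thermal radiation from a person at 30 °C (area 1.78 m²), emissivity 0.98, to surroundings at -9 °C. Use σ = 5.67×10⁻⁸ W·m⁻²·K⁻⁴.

Convert: 30 °C = 303 K; -9 °C = 264 K.
Q = εσA(T⁴ − T_s⁴). T⁴ − T_s⁴ = (303)⁴ − (264)⁴ = 8.43×10^9 − 4.86×10^9 = 3.57×10^9 K⁴.
Q = 0.98 × 5.67×10⁻⁸ × 1.78 × 3.57×10^9 = 353 W.

Q ≈ 353 W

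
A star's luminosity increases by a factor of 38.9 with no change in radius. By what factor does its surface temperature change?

P ∝ T⁴ ⇒ T ∝ P^(1/4), so T scales by (38.9)^(1/4) = 2.50.

factor ≈ 2.50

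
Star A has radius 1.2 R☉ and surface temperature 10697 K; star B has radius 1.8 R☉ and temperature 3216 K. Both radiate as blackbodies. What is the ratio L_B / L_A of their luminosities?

L = 4πR²σT⁴ ∝ R²T⁴, so L_B/L_A = (1.8/1.2)² × (3216/10697)⁴ = 2.25 × 8.17×10^-3 = 0.0184.

L_B/L_A ≈ 0.0184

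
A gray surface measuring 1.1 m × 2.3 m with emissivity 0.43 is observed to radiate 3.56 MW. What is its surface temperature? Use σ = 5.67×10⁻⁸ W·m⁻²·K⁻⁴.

A = 1.1 × 2.3 = 2.53 m².
From P = εσAT⁴, T = (P / εσA)^(1/4) = (3.56×10^6 / (0.43 × 5.67×10⁻⁸ × 2.53))^(1/4).
T = (5.77×10^13)^(1/4) = 2760 K.

T ≈ 2760 K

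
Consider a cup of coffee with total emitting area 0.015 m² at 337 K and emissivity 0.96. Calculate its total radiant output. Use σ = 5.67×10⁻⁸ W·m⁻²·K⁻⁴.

P ≈ 10.5 W

Stefan–Boltzmann: P = εσAT⁴ = 0.96 × 5.67×10⁻⁸ × 0.0150 × (337)⁴ = 0.96 × 5.67×10⁻⁸ × 0.0150 × 1.29×10^10.
P = 10.5 W.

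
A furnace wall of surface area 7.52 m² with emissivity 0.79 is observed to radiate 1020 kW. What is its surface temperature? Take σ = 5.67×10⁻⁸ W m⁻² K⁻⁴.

From P = εσAT⁴, T = (P / εσA)^(1/4) = (1.02×10^6 / (0.79 × 5.67×10⁻⁸ × 7.52))^(1/4).
T = (3.03×10^12)^(1/4) = 1320 K.

T ≈ 1320 K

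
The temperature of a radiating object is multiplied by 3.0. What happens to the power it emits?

P ∝ T⁴, so the power scales as (3.0)⁴ = 81.0.

factor ≈ 81.0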